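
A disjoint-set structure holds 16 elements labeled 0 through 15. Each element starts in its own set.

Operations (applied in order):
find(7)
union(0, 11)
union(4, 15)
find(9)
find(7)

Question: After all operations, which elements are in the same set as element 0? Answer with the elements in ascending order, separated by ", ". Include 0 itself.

Step 1: find(7) -> no change; set of 7 is {7}
Step 2: union(0, 11) -> merged; set of 0 now {0, 11}
Step 3: union(4, 15) -> merged; set of 4 now {4, 15}
Step 4: find(9) -> no change; set of 9 is {9}
Step 5: find(7) -> no change; set of 7 is {7}
Component of 0: {0, 11}

Answer: 0, 11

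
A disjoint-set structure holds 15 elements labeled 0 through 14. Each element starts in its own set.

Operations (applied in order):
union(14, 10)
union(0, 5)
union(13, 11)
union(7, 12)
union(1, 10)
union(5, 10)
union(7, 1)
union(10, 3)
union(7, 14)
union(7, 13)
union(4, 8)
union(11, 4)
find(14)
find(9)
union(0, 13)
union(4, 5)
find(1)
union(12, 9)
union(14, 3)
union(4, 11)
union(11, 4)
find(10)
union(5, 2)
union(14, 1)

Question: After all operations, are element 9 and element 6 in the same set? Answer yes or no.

Answer: no

Derivation:
Step 1: union(14, 10) -> merged; set of 14 now {10, 14}
Step 2: union(0, 5) -> merged; set of 0 now {0, 5}
Step 3: union(13, 11) -> merged; set of 13 now {11, 13}
Step 4: union(7, 12) -> merged; set of 7 now {7, 12}
Step 5: union(1, 10) -> merged; set of 1 now {1, 10, 14}
Step 6: union(5, 10) -> merged; set of 5 now {0, 1, 5, 10, 14}
Step 7: union(7, 1) -> merged; set of 7 now {0, 1, 5, 7, 10, 12, 14}
Step 8: union(10, 3) -> merged; set of 10 now {0, 1, 3, 5, 7, 10, 12, 14}
Step 9: union(7, 14) -> already same set; set of 7 now {0, 1, 3, 5, 7, 10, 12, 14}
Step 10: union(7, 13) -> merged; set of 7 now {0, 1, 3, 5, 7, 10, 11, 12, 13, 14}
Step 11: union(4, 8) -> merged; set of 4 now {4, 8}
Step 12: union(11, 4) -> merged; set of 11 now {0, 1, 3, 4, 5, 7, 8, 10, 11, 12, 13, 14}
Step 13: find(14) -> no change; set of 14 is {0, 1, 3, 4, 5, 7, 8, 10, 11, 12, 13, 14}
Step 14: find(9) -> no change; set of 9 is {9}
Step 15: union(0, 13) -> already same set; set of 0 now {0, 1, 3, 4, 5, 7, 8, 10, 11, 12, 13, 14}
Step 16: union(4, 5) -> already same set; set of 4 now {0, 1, 3, 4, 5, 7, 8, 10, 11, 12, 13, 14}
Step 17: find(1) -> no change; set of 1 is {0, 1, 3, 4, 5, 7, 8, 10, 11, 12, 13, 14}
Step 18: union(12, 9) -> merged; set of 12 now {0, 1, 3, 4, 5, 7, 8, 9, 10, 11, 12, 13, 14}
Step 19: union(14, 3) -> already same set; set of 14 now {0, 1, 3, 4, 5, 7, 8, 9, 10, 11, 12, 13, 14}
Step 20: union(4, 11) -> already same set; set of 4 now {0, 1, 3, 4, 5, 7, 8, 9, 10, 11, 12, 13, 14}
Step 21: union(11, 4) -> already same set; set of 11 now {0, 1, 3, 4, 5, 7, 8, 9, 10, 11, 12, 13, 14}
Step 22: find(10) -> no change; set of 10 is {0, 1, 3, 4, 5, 7, 8, 9, 10, 11, 12, 13, 14}
Step 23: union(5, 2) -> merged; set of 5 now {0, 1, 2, 3, 4, 5, 7, 8, 9, 10, 11, 12, 13, 14}
Step 24: union(14, 1) -> already same set; set of 14 now {0, 1, 2, 3, 4, 5, 7, 8, 9, 10, 11, 12, 13, 14}
Set of 9: {0, 1, 2, 3, 4, 5, 7, 8, 9, 10, 11, 12, 13, 14}; 6 is not a member.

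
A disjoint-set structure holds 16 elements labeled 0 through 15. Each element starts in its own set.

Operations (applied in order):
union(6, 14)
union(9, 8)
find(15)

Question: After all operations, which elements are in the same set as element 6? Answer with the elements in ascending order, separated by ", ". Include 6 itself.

Answer: 6, 14

Derivation:
Step 1: union(6, 14) -> merged; set of 6 now {6, 14}
Step 2: union(9, 8) -> merged; set of 9 now {8, 9}
Step 3: find(15) -> no change; set of 15 is {15}
Component of 6: {6, 14}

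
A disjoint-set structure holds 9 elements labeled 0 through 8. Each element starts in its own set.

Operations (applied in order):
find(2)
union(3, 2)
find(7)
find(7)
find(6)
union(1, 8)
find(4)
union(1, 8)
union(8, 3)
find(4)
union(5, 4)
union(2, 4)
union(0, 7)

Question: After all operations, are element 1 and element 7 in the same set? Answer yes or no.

Answer: no

Derivation:
Step 1: find(2) -> no change; set of 2 is {2}
Step 2: union(3, 2) -> merged; set of 3 now {2, 3}
Step 3: find(7) -> no change; set of 7 is {7}
Step 4: find(7) -> no change; set of 7 is {7}
Step 5: find(6) -> no change; set of 6 is {6}
Step 6: union(1, 8) -> merged; set of 1 now {1, 8}
Step 7: find(4) -> no change; set of 4 is {4}
Step 8: union(1, 8) -> already same set; set of 1 now {1, 8}
Step 9: union(8, 3) -> merged; set of 8 now {1, 2, 3, 8}
Step 10: find(4) -> no change; set of 4 is {4}
Step 11: union(5, 4) -> merged; set of 5 now {4, 5}
Step 12: union(2, 4) -> merged; set of 2 now {1, 2, 3, 4, 5, 8}
Step 13: union(0, 7) -> merged; set of 0 now {0, 7}
Set of 1: {1, 2, 3, 4, 5, 8}; 7 is not a member.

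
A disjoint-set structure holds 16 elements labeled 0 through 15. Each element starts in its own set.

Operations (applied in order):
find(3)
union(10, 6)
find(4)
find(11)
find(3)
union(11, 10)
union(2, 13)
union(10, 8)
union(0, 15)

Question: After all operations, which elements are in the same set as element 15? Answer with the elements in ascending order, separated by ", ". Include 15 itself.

Answer: 0, 15

Derivation:
Step 1: find(3) -> no change; set of 3 is {3}
Step 2: union(10, 6) -> merged; set of 10 now {6, 10}
Step 3: find(4) -> no change; set of 4 is {4}
Step 4: find(11) -> no change; set of 11 is {11}
Step 5: find(3) -> no change; set of 3 is {3}
Step 6: union(11, 10) -> merged; set of 11 now {6, 10, 11}
Step 7: union(2, 13) -> merged; set of 2 now {2, 13}
Step 8: union(10, 8) -> merged; set of 10 now {6, 8, 10, 11}
Step 9: union(0, 15) -> merged; set of 0 now {0, 15}
Component of 15: {0, 15}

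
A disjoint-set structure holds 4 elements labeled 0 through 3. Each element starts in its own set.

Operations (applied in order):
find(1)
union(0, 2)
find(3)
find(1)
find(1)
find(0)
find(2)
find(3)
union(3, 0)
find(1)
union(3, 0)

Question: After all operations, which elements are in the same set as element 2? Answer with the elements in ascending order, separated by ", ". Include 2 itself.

Step 1: find(1) -> no change; set of 1 is {1}
Step 2: union(0, 2) -> merged; set of 0 now {0, 2}
Step 3: find(3) -> no change; set of 3 is {3}
Step 4: find(1) -> no change; set of 1 is {1}
Step 5: find(1) -> no change; set of 1 is {1}
Step 6: find(0) -> no change; set of 0 is {0, 2}
Step 7: find(2) -> no change; set of 2 is {0, 2}
Step 8: find(3) -> no change; set of 3 is {3}
Step 9: union(3, 0) -> merged; set of 3 now {0, 2, 3}
Step 10: find(1) -> no change; set of 1 is {1}
Step 11: union(3, 0) -> already same set; set of 3 now {0, 2, 3}
Component of 2: {0, 2, 3}

Answer: 0, 2, 3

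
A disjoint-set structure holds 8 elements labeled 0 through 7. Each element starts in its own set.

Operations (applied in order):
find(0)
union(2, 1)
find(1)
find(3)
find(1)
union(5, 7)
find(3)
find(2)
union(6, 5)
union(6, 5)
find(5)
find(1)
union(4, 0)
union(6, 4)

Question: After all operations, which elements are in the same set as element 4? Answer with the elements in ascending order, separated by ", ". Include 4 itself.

Step 1: find(0) -> no change; set of 0 is {0}
Step 2: union(2, 1) -> merged; set of 2 now {1, 2}
Step 3: find(1) -> no change; set of 1 is {1, 2}
Step 4: find(3) -> no change; set of 3 is {3}
Step 5: find(1) -> no change; set of 1 is {1, 2}
Step 6: union(5, 7) -> merged; set of 5 now {5, 7}
Step 7: find(3) -> no change; set of 3 is {3}
Step 8: find(2) -> no change; set of 2 is {1, 2}
Step 9: union(6, 5) -> merged; set of 6 now {5, 6, 7}
Step 10: union(6, 5) -> already same set; set of 6 now {5, 6, 7}
Step 11: find(5) -> no change; set of 5 is {5, 6, 7}
Step 12: find(1) -> no change; set of 1 is {1, 2}
Step 13: union(4, 0) -> merged; set of 4 now {0, 4}
Step 14: union(6, 4) -> merged; set of 6 now {0, 4, 5, 6, 7}
Component of 4: {0, 4, 5, 6, 7}

Answer: 0, 4, 5, 6, 7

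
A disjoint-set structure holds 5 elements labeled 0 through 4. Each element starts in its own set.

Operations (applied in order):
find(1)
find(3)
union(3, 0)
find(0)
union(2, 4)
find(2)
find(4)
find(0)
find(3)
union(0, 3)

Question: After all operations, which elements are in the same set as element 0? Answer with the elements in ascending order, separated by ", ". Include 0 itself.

Step 1: find(1) -> no change; set of 1 is {1}
Step 2: find(3) -> no change; set of 3 is {3}
Step 3: union(3, 0) -> merged; set of 3 now {0, 3}
Step 4: find(0) -> no change; set of 0 is {0, 3}
Step 5: union(2, 4) -> merged; set of 2 now {2, 4}
Step 6: find(2) -> no change; set of 2 is {2, 4}
Step 7: find(4) -> no change; set of 4 is {2, 4}
Step 8: find(0) -> no change; set of 0 is {0, 3}
Step 9: find(3) -> no change; set of 3 is {0, 3}
Step 10: union(0, 3) -> already same set; set of 0 now {0, 3}
Component of 0: {0, 3}

Answer: 0, 3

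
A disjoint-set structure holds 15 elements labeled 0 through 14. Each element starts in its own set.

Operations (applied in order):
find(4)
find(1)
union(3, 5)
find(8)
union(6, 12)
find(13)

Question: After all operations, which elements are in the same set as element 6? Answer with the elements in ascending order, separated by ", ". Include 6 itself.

Answer: 6, 12

Derivation:
Step 1: find(4) -> no change; set of 4 is {4}
Step 2: find(1) -> no change; set of 1 is {1}
Step 3: union(3, 5) -> merged; set of 3 now {3, 5}
Step 4: find(8) -> no change; set of 8 is {8}
Step 5: union(6, 12) -> merged; set of 6 now {6, 12}
Step 6: find(13) -> no change; set of 13 is {13}
Component of 6: {6, 12}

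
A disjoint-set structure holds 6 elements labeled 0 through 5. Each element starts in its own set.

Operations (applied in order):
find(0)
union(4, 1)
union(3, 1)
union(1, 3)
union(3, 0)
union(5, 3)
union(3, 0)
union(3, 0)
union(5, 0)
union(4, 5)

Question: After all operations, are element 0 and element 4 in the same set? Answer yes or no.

Step 1: find(0) -> no change; set of 0 is {0}
Step 2: union(4, 1) -> merged; set of 4 now {1, 4}
Step 3: union(3, 1) -> merged; set of 3 now {1, 3, 4}
Step 4: union(1, 3) -> already same set; set of 1 now {1, 3, 4}
Step 5: union(3, 0) -> merged; set of 3 now {0, 1, 3, 4}
Step 6: union(5, 3) -> merged; set of 5 now {0, 1, 3, 4, 5}
Step 7: union(3, 0) -> already same set; set of 3 now {0, 1, 3, 4, 5}
Step 8: union(3, 0) -> already same set; set of 3 now {0, 1, 3, 4, 5}
Step 9: union(5, 0) -> already same set; set of 5 now {0, 1, 3, 4, 5}
Step 10: union(4, 5) -> already same set; set of 4 now {0, 1, 3, 4, 5}
Set of 0: {0, 1, 3, 4, 5}; 4 is a member.

Answer: yes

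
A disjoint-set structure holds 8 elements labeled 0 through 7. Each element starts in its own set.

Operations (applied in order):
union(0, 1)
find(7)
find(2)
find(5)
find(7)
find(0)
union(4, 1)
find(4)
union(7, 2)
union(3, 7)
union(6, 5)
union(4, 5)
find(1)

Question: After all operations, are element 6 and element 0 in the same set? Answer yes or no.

Step 1: union(0, 1) -> merged; set of 0 now {0, 1}
Step 2: find(7) -> no change; set of 7 is {7}
Step 3: find(2) -> no change; set of 2 is {2}
Step 4: find(5) -> no change; set of 5 is {5}
Step 5: find(7) -> no change; set of 7 is {7}
Step 6: find(0) -> no change; set of 0 is {0, 1}
Step 7: union(4, 1) -> merged; set of 4 now {0, 1, 4}
Step 8: find(4) -> no change; set of 4 is {0, 1, 4}
Step 9: union(7, 2) -> merged; set of 7 now {2, 7}
Step 10: union(3, 7) -> merged; set of 3 now {2, 3, 7}
Step 11: union(6, 5) -> merged; set of 6 now {5, 6}
Step 12: union(4, 5) -> merged; set of 4 now {0, 1, 4, 5, 6}
Step 13: find(1) -> no change; set of 1 is {0, 1, 4, 5, 6}
Set of 6: {0, 1, 4, 5, 6}; 0 is a member.

Answer: yes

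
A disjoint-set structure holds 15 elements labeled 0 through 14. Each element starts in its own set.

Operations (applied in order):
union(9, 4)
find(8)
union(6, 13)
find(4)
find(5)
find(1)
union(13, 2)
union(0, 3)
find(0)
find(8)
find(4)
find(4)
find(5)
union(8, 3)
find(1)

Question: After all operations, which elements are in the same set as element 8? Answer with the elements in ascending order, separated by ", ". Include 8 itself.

Answer: 0, 3, 8

Derivation:
Step 1: union(9, 4) -> merged; set of 9 now {4, 9}
Step 2: find(8) -> no change; set of 8 is {8}
Step 3: union(6, 13) -> merged; set of 6 now {6, 13}
Step 4: find(4) -> no change; set of 4 is {4, 9}
Step 5: find(5) -> no change; set of 5 is {5}
Step 6: find(1) -> no change; set of 1 is {1}
Step 7: union(13, 2) -> merged; set of 13 now {2, 6, 13}
Step 8: union(0, 3) -> merged; set of 0 now {0, 3}
Step 9: find(0) -> no change; set of 0 is {0, 3}
Step 10: find(8) -> no change; set of 8 is {8}
Step 11: find(4) -> no change; set of 4 is {4, 9}
Step 12: find(4) -> no change; set of 4 is {4, 9}
Step 13: find(5) -> no change; set of 5 is {5}
Step 14: union(8, 3) -> merged; set of 8 now {0, 3, 8}
Step 15: find(1) -> no change; set of 1 is {1}
Component of 8: {0, 3, 8}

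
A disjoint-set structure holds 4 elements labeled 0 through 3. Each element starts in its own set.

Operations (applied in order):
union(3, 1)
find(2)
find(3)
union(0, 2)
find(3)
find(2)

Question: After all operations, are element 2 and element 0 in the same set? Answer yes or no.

Answer: yes

Derivation:
Step 1: union(3, 1) -> merged; set of 3 now {1, 3}
Step 2: find(2) -> no change; set of 2 is {2}
Step 3: find(3) -> no change; set of 3 is {1, 3}
Step 4: union(0, 2) -> merged; set of 0 now {0, 2}
Step 5: find(3) -> no change; set of 3 is {1, 3}
Step 6: find(2) -> no change; set of 2 is {0, 2}
Set of 2: {0, 2}; 0 is a member.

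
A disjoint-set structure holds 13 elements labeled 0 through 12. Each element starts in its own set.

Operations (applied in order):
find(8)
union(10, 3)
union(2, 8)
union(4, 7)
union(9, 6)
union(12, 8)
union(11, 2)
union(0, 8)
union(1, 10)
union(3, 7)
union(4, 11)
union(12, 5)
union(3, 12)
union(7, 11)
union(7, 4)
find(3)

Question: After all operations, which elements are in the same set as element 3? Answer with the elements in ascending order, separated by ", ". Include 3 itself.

Step 1: find(8) -> no change; set of 8 is {8}
Step 2: union(10, 3) -> merged; set of 10 now {3, 10}
Step 3: union(2, 8) -> merged; set of 2 now {2, 8}
Step 4: union(4, 7) -> merged; set of 4 now {4, 7}
Step 5: union(9, 6) -> merged; set of 9 now {6, 9}
Step 6: union(12, 8) -> merged; set of 12 now {2, 8, 12}
Step 7: union(11, 2) -> merged; set of 11 now {2, 8, 11, 12}
Step 8: union(0, 8) -> merged; set of 0 now {0, 2, 8, 11, 12}
Step 9: union(1, 10) -> merged; set of 1 now {1, 3, 10}
Step 10: union(3, 7) -> merged; set of 3 now {1, 3, 4, 7, 10}
Step 11: union(4, 11) -> merged; set of 4 now {0, 1, 2, 3, 4, 7, 8, 10, 11, 12}
Step 12: union(12, 5) -> merged; set of 12 now {0, 1, 2, 3, 4, 5, 7, 8, 10, 11, 12}
Step 13: union(3, 12) -> already same set; set of 3 now {0, 1, 2, 3, 4, 5, 7, 8, 10, 11, 12}
Step 14: union(7, 11) -> already same set; set of 7 now {0, 1, 2, 3, 4, 5, 7, 8, 10, 11, 12}
Step 15: union(7, 4) -> already same set; set of 7 now {0, 1, 2, 3, 4, 5, 7, 8, 10, 11, 12}
Step 16: find(3) -> no change; set of 3 is {0, 1, 2, 3, 4, 5, 7, 8, 10, 11, 12}
Component of 3: {0, 1, 2, 3, 4, 5, 7, 8, 10, 11, 12}

Answer: 0, 1, 2, 3, 4, 5, 7, 8, 10, 11, 12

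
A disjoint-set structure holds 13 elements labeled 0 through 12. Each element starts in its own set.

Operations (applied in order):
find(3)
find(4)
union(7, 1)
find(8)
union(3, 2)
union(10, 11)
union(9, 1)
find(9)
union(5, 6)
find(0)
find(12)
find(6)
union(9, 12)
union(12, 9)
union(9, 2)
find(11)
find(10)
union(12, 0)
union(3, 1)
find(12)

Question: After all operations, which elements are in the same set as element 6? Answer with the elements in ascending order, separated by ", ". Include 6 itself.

Answer: 5, 6

Derivation:
Step 1: find(3) -> no change; set of 3 is {3}
Step 2: find(4) -> no change; set of 4 is {4}
Step 3: union(7, 1) -> merged; set of 7 now {1, 7}
Step 4: find(8) -> no change; set of 8 is {8}
Step 5: union(3, 2) -> merged; set of 3 now {2, 3}
Step 6: union(10, 11) -> merged; set of 10 now {10, 11}
Step 7: union(9, 1) -> merged; set of 9 now {1, 7, 9}
Step 8: find(9) -> no change; set of 9 is {1, 7, 9}
Step 9: union(5, 6) -> merged; set of 5 now {5, 6}
Step 10: find(0) -> no change; set of 0 is {0}
Step 11: find(12) -> no change; set of 12 is {12}
Step 12: find(6) -> no change; set of 6 is {5, 6}
Step 13: union(9, 12) -> merged; set of 9 now {1, 7, 9, 12}
Step 14: union(12, 9) -> already same set; set of 12 now {1, 7, 9, 12}
Step 15: union(9, 2) -> merged; set of 9 now {1, 2, 3, 7, 9, 12}
Step 16: find(11) -> no change; set of 11 is {10, 11}
Step 17: find(10) -> no change; set of 10 is {10, 11}
Step 18: union(12, 0) -> merged; set of 12 now {0, 1, 2, 3, 7, 9, 12}
Step 19: union(3, 1) -> already same set; set of 3 now {0, 1, 2, 3, 7, 9, 12}
Step 20: find(12) -> no change; set of 12 is {0, 1, 2, 3, 7, 9, 12}
Component of 6: {5, 6}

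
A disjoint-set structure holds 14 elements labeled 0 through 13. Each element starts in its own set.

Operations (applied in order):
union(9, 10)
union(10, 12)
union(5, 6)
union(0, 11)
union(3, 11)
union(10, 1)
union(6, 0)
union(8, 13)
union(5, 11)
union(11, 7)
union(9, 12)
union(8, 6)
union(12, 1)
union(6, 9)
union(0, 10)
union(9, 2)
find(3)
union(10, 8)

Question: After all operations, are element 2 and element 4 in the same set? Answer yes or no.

Answer: no

Derivation:
Step 1: union(9, 10) -> merged; set of 9 now {9, 10}
Step 2: union(10, 12) -> merged; set of 10 now {9, 10, 12}
Step 3: union(5, 6) -> merged; set of 5 now {5, 6}
Step 4: union(0, 11) -> merged; set of 0 now {0, 11}
Step 5: union(3, 11) -> merged; set of 3 now {0, 3, 11}
Step 6: union(10, 1) -> merged; set of 10 now {1, 9, 10, 12}
Step 7: union(6, 0) -> merged; set of 6 now {0, 3, 5, 6, 11}
Step 8: union(8, 13) -> merged; set of 8 now {8, 13}
Step 9: union(5, 11) -> already same set; set of 5 now {0, 3, 5, 6, 11}
Step 10: union(11, 7) -> merged; set of 11 now {0, 3, 5, 6, 7, 11}
Step 11: union(9, 12) -> already same set; set of 9 now {1, 9, 10, 12}
Step 12: union(8, 6) -> merged; set of 8 now {0, 3, 5, 6, 7, 8, 11, 13}
Step 13: union(12, 1) -> already same set; set of 12 now {1, 9, 10, 12}
Step 14: union(6, 9) -> merged; set of 6 now {0, 1, 3, 5, 6, 7, 8, 9, 10, 11, 12, 13}
Step 15: union(0, 10) -> already same set; set of 0 now {0, 1, 3, 5, 6, 7, 8, 9, 10, 11, 12, 13}
Step 16: union(9, 2) -> merged; set of 9 now {0, 1, 2, 3, 5, 6, 7, 8, 9, 10, 11, 12, 13}
Step 17: find(3) -> no change; set of 3 is {0, 1, 2, 3, 5, 6, 7, 8, 9, 10, 11, 12, 13}
Step 18: union(10, 8) -> already same set; set of 10 now {0, 1, 2, 3, 5, 6, 7, 8, 9, 10, 11, 12, 13}
Set of 2: {0, 1, 2, 3, 5, 6, 7, 8, 9, 10, 11, 12, 13}; 4 is not a member.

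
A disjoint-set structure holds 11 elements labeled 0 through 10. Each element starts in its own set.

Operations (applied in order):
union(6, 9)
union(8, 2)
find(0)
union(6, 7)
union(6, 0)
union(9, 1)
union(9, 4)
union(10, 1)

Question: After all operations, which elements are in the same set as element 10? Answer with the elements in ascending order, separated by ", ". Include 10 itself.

Answer: 0, 1, 4, 6, 7, 9, 10

Derivation:
Step 1: union(6, 9) -> merged; set of 6 now {6, 9}
Step 2: union(8, 2) -> merged; set of 8 now {2, 8}
Step 3: find(0) -> no change; set of 0 is {0}
Step 4: union(6, 7) -> merged; set of 6 now {6, 7, 9}
Step 5: union(6, 0) -> merged; set of 6 now {0, 6, 7, 9}
Step 6: union(9, 1) -> merged; set of 9 now {0, 1, 6, 7, 9}
Step 7: union(9, 4) -> merged; set of 9 now {0, 1, 4, 6, 7, 9}
Step 8: union(10, 1) -> merged; set of 10 now {0, 1, 4, 6, 7, 9, 10}
Component of 10: {0, 1, 4, 6, 7, 9, 10}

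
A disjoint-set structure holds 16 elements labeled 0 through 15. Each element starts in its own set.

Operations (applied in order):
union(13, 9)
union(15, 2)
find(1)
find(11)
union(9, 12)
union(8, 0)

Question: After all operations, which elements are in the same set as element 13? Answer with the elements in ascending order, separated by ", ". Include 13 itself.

Answer: 9, 12, 13

Derivation:
Step 1: union(13, 9) -> merged; set of 13 now {9, 13}
Step 2: union(15, 2) -> merged; set of 15 now {2, 15}
Step 3: find(1) -> no change; set of 1 is {1}
Step 4: find(11) -> no change; set of 11 is {11}
Step 5: union(9, 12) -> merged; set of 9 now {9, 12, 13}
Step 6: union(8, 0) -> merged; set of 8 now {0, 8}
Component of 13: {9, 12, 13}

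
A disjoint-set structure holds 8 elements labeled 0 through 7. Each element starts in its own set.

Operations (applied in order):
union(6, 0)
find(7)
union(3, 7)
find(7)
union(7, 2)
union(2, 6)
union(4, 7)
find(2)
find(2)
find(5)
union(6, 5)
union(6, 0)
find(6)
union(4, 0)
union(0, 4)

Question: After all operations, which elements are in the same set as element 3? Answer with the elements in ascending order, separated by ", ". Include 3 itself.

Step 1: union(6, 0) -> merged; set of 6 now {0, 6}
Step 2: find(7) -> no change; set of 7 is {7}
Step 3: union(3, 7) -> merged; set of 3 now {3, 7}
Step 4: find(7) -> no change; set of 7 is {3, 7}
Step 5: union(7, 2) -> merged; set of 7 now {2, 3, 7}
Step 6: union(2, 6) -> merged; set of 2 now {0, 2, 3, 6, 7}
Step 7: union(4, 7) -> merged; set of 4 now {0, 2, 3, 4, 6, 7}
Step 8: find(2) -> no change; set of 2 is {0, 2, 3, 4, 6, 7}
Step 9: find(2) -> no change; set of 2 is {0, 2, 3, 4, 6, 7}
Step 10: find(5) -> no change; set of 5 is {5}
Step 11: union(6, 5) -> merged; set of 6 now {0, 2, 3, 4, 5, 6, 7}
Step 12: union(6, 0) -> already same set; set of 6 now {0, 2, 3, 4, 5, 6, 7}
Step 13: find(6) -> no change; set of 6 is {0, 2, 3, 4, 5, 6, 7}
Step 14: union(4, 0) -> already same set; set of 4 now {0, 2, 3, 4, 5, 6, 7}
Step 15: union(0, 4) -> already same set; set of 0 now {0, 2, 3, 4, 5, 6, 7}
Component of 3: {0, 2, 3, 4, 5, 6, 7}

Answer: 0, 2, 3, 4, 5, 6, 7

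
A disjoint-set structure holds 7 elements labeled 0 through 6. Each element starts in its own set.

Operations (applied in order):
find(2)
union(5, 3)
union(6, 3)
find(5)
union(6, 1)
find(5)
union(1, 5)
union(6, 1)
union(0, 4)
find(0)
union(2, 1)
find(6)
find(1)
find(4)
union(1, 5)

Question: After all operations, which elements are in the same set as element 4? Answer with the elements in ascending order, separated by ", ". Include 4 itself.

Answer: 0, 4

Derivation:
Step 1: find(2) -> no change; set of 2 is {2}
Step 2: union(5, 3) -> merged; set of 5 now {3, 5}
Step 3: union(6, 3) -> merged; set of 6 now {3, 5, 6}
Step 4: find(5) -> no change; set of 5 is {3, 5, 6}
Step 5: union(6, 1) -> merged; set of 6 now {1, 3, 5, 6}
Step 6: find(5) -> no change; set of 5 is {1, 3, 5, 6}
Step 7: union(1, 5) -> already same set; set of 1 now {1, 3, 5, 6}
Step 8: union(6, 1) -> already same set; set of 6 now {1, 3, 5, 6}
Step 9: union(0, 4) -> merged; set of 0 now {0, 4}
Step 10: find(0) -> no change; set of 0 is {0, 4}
Step 11: union(2, 1) -> merged; set of 2 now {1, 2, 3, 5, 6}
Step 12: find(6) -> no change; set of 6 is {1, 2, 3, 5, 6}
Step 13: find(1) -> no change; set of 1 is {1, 2, 3, 5, 6}
Step 14: find(4) -> no change; set of 4 is {0, 4}
Step 15: union(1, 5) -> already same set; set of 1 now {1, 2, 3, 5, 6}
Component of 4: {0, 4}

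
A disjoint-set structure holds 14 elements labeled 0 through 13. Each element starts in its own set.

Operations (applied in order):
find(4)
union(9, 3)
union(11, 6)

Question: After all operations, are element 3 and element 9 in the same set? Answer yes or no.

Answer: yes

Derivation:
Step 1: find(4) -> no change; set of 4 is {4}
Step 2: union(9, 3) -> merged; set of 9 now {3, 9}
Step 3: union(11, 6) -> merged; set of 11 now {6, 11}
Set of 3: {3, 9}; 9 is a member.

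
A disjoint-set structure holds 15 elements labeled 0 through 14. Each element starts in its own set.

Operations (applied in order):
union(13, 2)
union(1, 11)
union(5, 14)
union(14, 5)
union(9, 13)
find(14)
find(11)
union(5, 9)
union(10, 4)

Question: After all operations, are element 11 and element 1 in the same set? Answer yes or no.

Answer: yes

Derivation:
Step 1: union(13, 2) -> merged; set of 13 now {2, 13}
Step 2: union(1, 11) -> merged; set of 1 now {1, 11}
Step 3: union(5, 14) -> merged; set of 5 now {5, 14}
Step 4: union(14, 5) -> already same set; set of 14 now {5, 14}
Step 5: union(9, 13) -> merged; set of 9 now {2, 9, 13}
Step 6: find(14) -> no change; set of 14 is {5, 14}
Step 7: find(11) -> no change; set of 11 is {1, 11}
Step 8: union(5, 9) -> merged; set of 5 now {2, 5, 9, 13, 14}
Step 9: union(10, 4) -> merged; set of 10 now {4, 10}
Set of 11: {1, 11}; 1 is a member.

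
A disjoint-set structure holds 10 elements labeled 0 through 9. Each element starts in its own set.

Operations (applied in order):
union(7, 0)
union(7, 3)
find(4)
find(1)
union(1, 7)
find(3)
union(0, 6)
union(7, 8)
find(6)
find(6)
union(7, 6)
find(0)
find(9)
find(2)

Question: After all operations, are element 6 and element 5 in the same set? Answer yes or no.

Answer: no

Derivation:
Step 1: union(7, 0) -> merged; set of 7 now {0, 7}
Step 2: union(7, 3) -> merged; set of 7 now {0, 3, 7}
Step 3: find(4) -> no change; set of 4 is {4}
Step 4: find(1) -> no change; set of 1 is {1}
Step 5: union(1, 7) -> merged; set of 1 now {0, 1, 3, 7}
Step 6: find(3) -> no change; set of 3 is {0, 1, 3, 7}
Step 7: union(0, 6) -> merged; set of 0 now {0, 1, 3, 6, 7}
Step 8: union(7, 8) -> merged; set of 7 now {0, 1, 3, 6, 7, 8}
Step 9: find(6) -> no change; set of 6 is {0, 1, 3, 6, 7, 8}
Step 10: find(6) -> no change; set of 6 is {0, 1, 3, 6, 7, 8}
Step 11: union(7, 6) -> already same set; set of 7 now {0, 1, 3, 6, 7, 8}
Step 12: find(0) -> no change; set of 0 is {0, 1, 3, 6, 7, 8}
Step 13: find(9) -> no change; set of 9 is {9}
Step 14: find(2) -> no change; set of 2 is {2}
Set of 6: {0, 1, 3, 6, 7, 8}; 5 is not a member.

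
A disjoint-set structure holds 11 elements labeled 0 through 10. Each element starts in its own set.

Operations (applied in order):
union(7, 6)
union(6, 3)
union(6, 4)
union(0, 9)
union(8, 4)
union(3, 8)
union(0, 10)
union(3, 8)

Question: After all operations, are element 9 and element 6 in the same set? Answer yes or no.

Answer: no

Derivation:
Step 1: union(7, 6) -> merged; set of 7 now {6, 7}
Step 2: union(6, 3) -> merged; set of 6 now {3, 6, 7}
Step 3: union(6, 4) -> merged; set of 6 now {3, 4, 6, 7}
Step 4: union(0, 9) -> merged; set of 0 now {0, 9}
Step 5: union(8, 4) -> merged; set of 8 now {3, 4, 6, 7, 8}
Step 6: union(3, 8) -> already same set; set of 3 now {3, 4, 6, 7, 8}
Step 7: union(0, 10) -> merged; set of 0 now {0, 9, 10}
Step 8: union(3, 8) -> already same set; set of 3 now {3, 4, 6, 7, 8}
Set of 9: {0, 9, 10}; 6 is not a member.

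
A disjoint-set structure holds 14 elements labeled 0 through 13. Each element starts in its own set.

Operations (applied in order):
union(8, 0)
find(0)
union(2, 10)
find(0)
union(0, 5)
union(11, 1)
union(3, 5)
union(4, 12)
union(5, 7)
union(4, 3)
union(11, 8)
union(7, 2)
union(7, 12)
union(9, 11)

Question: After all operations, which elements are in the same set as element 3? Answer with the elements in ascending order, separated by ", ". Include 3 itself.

Step 1: union(8, 0) -> merged; set of 8 now {0, 8}
Step 2: find(0) -> no change; set of 0 is {0, 8}
Step 3: union(2, 10) -> merged; set of 2 now {2, 10}
Step 4: find(0) -> no change; set of 0 is {0, 8}
Step 5: union(0, 5) -> merged; set of 0 now {0, 5, 8}
Step 6: union(11, 1) -> merged; set of 11 now {1, 11}
Step 7: union(3, 5) -> merged; set of 3 now {0, 3, 5, 8}
Step 8: union(4, 12) -> merged; set of 4 now {4, 12}
Step 9: union(5, 7) -> merged; set of 5 now {0, 3, 5, 7, 8}
Step 10: union(4, 3) -> merged; set of 4 now {0, 3, 4, 5, 7, 8, 12}
Step 11: union(11, 8) -> merged; set of 11 now {0, 1, 3, 4, 5, 7, 8, 11, 12}
Step 12: union(7, 2) -> merged; set of 7 now {0, 1, 2, 3, 4, 5, 7, 8, 10, 11, 12}
Step 13: union(7, 12) -> already same set; set of 7 now {0, 1, 2, 3, 4, 5, 7, 8, 10, 11, 12}
Step 14: union(9, 11) -> merged; set of 9 now {0, 1, 2, 3, 4, 5, 7, 8, 9, 10, 11, 12}
Component of 3: {0, 1, 2, 3, 4, 5, 7, 8, 9, 10, 11, 12}

Answer: 0, 1, 2, 3, 4, 5, 7, 8, 9, 10, 11, 12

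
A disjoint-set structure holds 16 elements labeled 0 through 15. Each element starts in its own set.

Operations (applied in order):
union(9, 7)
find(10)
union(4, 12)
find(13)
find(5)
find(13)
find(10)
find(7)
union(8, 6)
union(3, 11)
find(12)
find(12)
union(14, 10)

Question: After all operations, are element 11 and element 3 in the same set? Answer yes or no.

Answer: yes

Derivation:
Step 1: union(9, 7) -> merged; set of 9 now {7, 9}
Step 2: find(10) -> no change; set of 10 is {10}
Step 3: union(4, 12) -> merged; set of 4 now {4, 12}
Step 4: find(13) -> no change; set of 13 is {13}
Step 5: find(5) -> no change; set of 5 is {5}
Step 6: find(13) -> no change; set of 13 is {13}
Step 7: find(10) -> no change; set of 10 is {10}
Step 8: find(7) -> no change; set of 7 is {7, 9}
Step 9: union(8, 6) -> merged; set of 8 now {6, 8}
Step 10: union(3, 11) -> merged; set of 3 now {3, 11}
Step 11: find(12) -> no change; set of 12 is {4, 12}
Step 12: find(12) -> no change; set of 12 is {4, 12}
Step 13: union(14, 10) -> merged; set of 14 now {10, 14}
Set of 11: {3, 11}; 3 is a member.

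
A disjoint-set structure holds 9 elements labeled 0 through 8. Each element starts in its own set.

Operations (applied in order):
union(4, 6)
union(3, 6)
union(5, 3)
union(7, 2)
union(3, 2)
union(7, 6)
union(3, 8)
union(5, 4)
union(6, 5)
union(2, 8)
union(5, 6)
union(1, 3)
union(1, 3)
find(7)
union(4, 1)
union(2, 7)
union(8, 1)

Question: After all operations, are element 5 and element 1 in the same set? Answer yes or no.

Step 1: union(4, 6) -> merged; set of 4 now {4, 6}
Step 2: union(3, 6) -> merged; set of 3 now {3, 4, 6}
Step 3: union(5, 3) -> merged; set of 5 now {3, 4, 5, 6}
Step 4: union(7, 2) -> merged; set of 7 now {2, 7}
Step 5: union(3, 2) -> merged; set of 3 now {2, 3, 4, 5, 6, 7}
Step 6: union(7, 6) -> already same set; set of 7 now {2, 3, 4, 5, 6, 7}
Step 7: union(3, 8) -> merged; set of 3 now {2, 3, 4, 5, 6, 7, 8}
Step 8: union(5, 4) -> already same set; set of 5 now {2, 3, 4, 5, 6, 7, 8}
Step 9: union(6, 5) -> already same set; set of 6 now {2, 3, 4, 5, 6, 7, 8}
Step 10: union(2, 8) -> already same set; set of 2 now {2, 3, 4, 5, 6, 7, 8}
Step 11: union(5, 6) -> already same set; set of 5 now {2, 3, 4, 5, 6, 7, 8}
Step 12: union(1, 3) -> merged; set of 1 now {1, 2, 3, 4, 5, 6, 7, 8}
Step 13: union(1, 3) -> already same set; set of 1 now {1, 2, 3, 4, 5, 6, 7, 8}
Step 14: find(7) -> no change; set of 7 is {1, 2, 3, 4, 5, 6, 7, 8}
Step 15: union(4, 1) -> already same set; set of 4 now {1, 2, 3, 4, 5, 6, 7, 8}
Step 16: union(2, 7) -> already same set; set of 2 now {1, 2, 3, 4, 5, 6, 7, 8}
Step 17: union(8, 1) -> already same set; set of 8 now {1, 2, 3, 4, 5, 6, 7, 8}
Set of 5: {1, 2, 3, 4, 5, 6, 7, 8}; 1 is a member.

Answer: yes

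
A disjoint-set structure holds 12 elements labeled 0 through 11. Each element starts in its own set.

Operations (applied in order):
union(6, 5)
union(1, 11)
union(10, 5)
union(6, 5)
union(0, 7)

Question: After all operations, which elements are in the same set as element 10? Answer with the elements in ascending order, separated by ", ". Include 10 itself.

Answer: 5, 6, 10

Derivation:
Step 1: union(6, 5) -> merged; set of 6 now {5, 6}
Step 2: union(1, 11) -> merged; set of 1 now {1, 11}
Step 3: union(10, 5) -> merged; set of 10 now {5, 6, 10}
Step 4: union(6, 5) -> already same set; set of 6 now {5, 6, 10}
Step 5: union(0, 7) -> merged; set of 0 now {0, 7}
Component of 10: {5, 6, 10}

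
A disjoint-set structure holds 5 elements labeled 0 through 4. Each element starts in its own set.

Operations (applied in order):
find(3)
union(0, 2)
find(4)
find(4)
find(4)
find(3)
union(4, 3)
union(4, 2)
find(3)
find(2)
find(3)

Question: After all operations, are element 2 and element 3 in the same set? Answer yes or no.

Step 1: find(3) -> no change; set of 3 is {3}
Step 2: union(0, 2) -> merged; set of 0 now {0, 2}
Step 3: find(4) -> no change; set of 4 is {4}
Step 4: find(4) -> no change; set of 4 is {4}
Step 5: find(4) -> no change; set of 4 is {4}
Step 6: find(3) -> no change; set of 3 is {3}
Step 7: union(4, 3) -> merged; set of 4 now {3, 4}
Step 8: union(4, 2) -> merged; set of 4 now {0, 2, 3, 4}
Step 9: find(3) -> no change; set of 3 is {0, 2, 3, 4}
Step 10: find(2) -> no change; set of 2 is {0, 2, 3, 4}
Step 11: find(3) -> no change; set of 3 is {0, 2, 3, 4}
Set of 2: {0, 2, 3, 4}; 3 is a member.

Answer: yes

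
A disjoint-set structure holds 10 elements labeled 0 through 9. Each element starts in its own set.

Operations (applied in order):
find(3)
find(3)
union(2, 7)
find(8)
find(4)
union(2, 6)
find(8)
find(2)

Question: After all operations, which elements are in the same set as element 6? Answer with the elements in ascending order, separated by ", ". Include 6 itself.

Step 1: find(3) -> no change; set of 3 is {3}
Step 2: find(3) -> no change; set of 3 is {3}
Step 3: union(2, 7) -> merged; set of 2 now {2, 7}
Step 4: find(8) -> no change; set of 8 is {8}
Step 5: find(4) -> no change; set of 4 is {4}
Step 6: union(2, 6) -> merged; set of 2 now {2, 6, 7}
Step 7: find(8) -> no change; set of 8 is {8}
Step 8: find(2) -> no change; set of 2 is {2, 6, 7}
Component of 6: {2, 6, 7}

Answer: 2, 6, 7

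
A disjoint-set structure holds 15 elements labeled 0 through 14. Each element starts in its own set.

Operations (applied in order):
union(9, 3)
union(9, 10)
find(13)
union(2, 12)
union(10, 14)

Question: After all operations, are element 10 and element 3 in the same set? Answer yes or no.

Answer: yes

Derivation:
Step 1: union(9, 3) -> merged; set of 9 now {3, 9}
Step 2: union(9, 10) -> merged; set of 9 now {3, 9, 10}
Step 3: find(13) -> no change; set of 13 is {13}
Step 4: union(2, 12) -> merged; set of 2 now {2, 12}
Step 5: union(10, 14) -> merged; set of 10 now {3, 9, 10, 14}
Set of 10: {3, 9, 10, 14}; 3 is a member.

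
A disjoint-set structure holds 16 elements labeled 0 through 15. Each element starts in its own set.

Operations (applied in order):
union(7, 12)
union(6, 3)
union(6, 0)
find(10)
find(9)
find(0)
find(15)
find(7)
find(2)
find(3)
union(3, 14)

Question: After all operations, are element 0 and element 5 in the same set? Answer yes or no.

Step 1: union(7, 12) -> merged; set of 7 now {7, 12}
Step 2: union(6, 3) -> merged; set of 6 now {3, 6}
Step 3: union(6, 0) -> merged; set of 6 now {0, 3, 6}
Step 4: find(10) -> no change; set of 10 is {10}
Step 5: find(9) -> no change; set of 9 is {9}
Step 6: find(0) -> no change; set of 0 is {0, 3, 6}
Step 7: find(15) -> no change; set of 15 is {15}
Step 8: find(7) -> no change; set of 7 is {7, 12}
Step 9: find(2) -> no change; set of 2 is {2}
Step 10: find(3) -> no change; set of 3 is {0, 3, 6}
Step 11: union(3, 14) -> merged; set of 3 now {0, 3, 6, 14}
Set of 0: {0, 3, 6, 14}; 5 is not a member.

Answer: no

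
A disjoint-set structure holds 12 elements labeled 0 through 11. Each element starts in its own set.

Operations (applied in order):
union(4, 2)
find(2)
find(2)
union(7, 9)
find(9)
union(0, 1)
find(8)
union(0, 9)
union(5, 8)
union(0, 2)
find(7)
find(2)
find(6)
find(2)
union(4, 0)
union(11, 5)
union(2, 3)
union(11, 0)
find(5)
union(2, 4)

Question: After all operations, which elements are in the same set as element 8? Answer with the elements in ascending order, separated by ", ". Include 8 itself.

Step 1: union(4, 2) -> merged; set of 4 now {2, 4}
Step 2: find(2) -> no change; set of 2 is {2, 4}
Step 3: find(2) -> no change; set of 2 is {2, 4}
Step 4: union(7, 9) -> merged; set of 7 now {7, 9}
Step 5: find(9) -> no change; set of 9 is {7, 9}
Step 6: union(0, 1) -> merged; set of 0 now {0, 1}
Step 7: find(8) -> no change; set of 8 is {8}
Step 8: union(0, 9) -> merged; set of 0 now {0, 1, 7, 9}
Step 9: union(5, 8) -> merged; set of 5 now {5, 8}
Step 10: union(0, 2) -> merged; set of 0 now {0, 1, 2, 4, 7, 9}
Step 11: find(7) -> no change; set of 7 is {0, 1, 2, 4, 7, 9}
Step 12: find(2) -> no change; set of 2 is {0, 1, 2, 4, 7, 9}
Step 13: find(6) -> no change; set of 6 is {6}
Step 14: find(2) -> no change; set of 2 is {0, 1, 2, 4, 7, 9}
Step 15: union(4, 0) -> already same set; set of 4 now {0, 1, 2, 4, 7, 9}
Step 16: union(11, 5) -> merged; set of 11 now {5, 8, 11}
Step 17: union(2, 3) -> merged; set of 2 now {0, 1, 2, 3, 4, 7, 9}
Step 18: union(11, 0) -> merged; set of 11 now {0, 1, 2, 3, 4, 5, 7, 8, 9, 11}
Step 19: find(5) -> no change; set of 5 is {0, 1, 2, 3, 4, 5, 7, 8, 9, 11}
Step 20: union(2, 4) -> already same set; set of 2 now {0, 1, 2, 3, 4, 5, 7, 8, 9, 11}
Component of 8: {0, 1, 2, 3, 4, 5, 7, 8, 9, 11}

Answer: 0, 1, 2, 3, 4, 5, 7, 8, 9, 11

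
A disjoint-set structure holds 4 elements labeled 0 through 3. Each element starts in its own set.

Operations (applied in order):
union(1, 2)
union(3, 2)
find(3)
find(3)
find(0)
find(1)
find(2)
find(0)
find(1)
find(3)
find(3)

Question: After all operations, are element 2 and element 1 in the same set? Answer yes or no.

Step 1: union(1, 2) -> merged; set of 1 now {1, 2}
Step 2: union(3, 2) -> merged; set of 3 now {1, 2, 3}
Step 3: find(3) -> no change; set of 3 is {1, 2, 3}
Step 4: find(3) -> no change; set of 3 is {1, 2, 3}
Step 5: find(0) -> no change; set of 0 is {0}
Step 6: find(1) -> no change; set of 1 is {1, 2, 3}
Step 7: find(2) -> no change; set of 2 is {1, 2, 3}
Step 8: find(0) -> no change; set of 0 is {0}
Step 9: find(1) -> no change; set of 1 is {1, 2, 3}
Step 10: find(3) -> no change; set of 3 is {1, 2, 3}
Step 11: find(3) -> no change; set of 3 is {1, 2, 3}
Set of 2: {1, 2, 3}; 1 is a member.

Answer: yes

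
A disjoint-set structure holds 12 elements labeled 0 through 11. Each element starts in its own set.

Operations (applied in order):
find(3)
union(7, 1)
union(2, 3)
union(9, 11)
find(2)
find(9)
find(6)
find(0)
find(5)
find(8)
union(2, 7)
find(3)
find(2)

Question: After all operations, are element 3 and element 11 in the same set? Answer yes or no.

Step 1: find(3) -> no change; set of 3 is {3}
Step 2: union(7, 1) -> merged; set of 7 now {1, 7}
Step 3: union(2, 3) -> merged; set of 2 now {2, 3}
Step 4: union(9, 11) -> merged; set of 9 now {9, 11}
Step 5: find(2) -> no change; set of 2 is {2, 3}
Step 6: find(9) -> no change; set of 9 is {9, 11}
Step 7: find(6) -> no change; set of 6 is {6}
Step 8: find(0) -> no change; set of 0 is {0}
Step 9: find(5) -> no change; set of 5 is {5}
Step 10: find(8) -> no change; set of 8 is {8}
Step 11: union(2, 7) -> merged; set of 2 now {1, 2, 3, 7}
Step 12: find(3) -> no change; set of 3 is {1, 2, 3, 7}
Step 13: find(2) -> no change; set of 2 is {1, 2, 3, 7}
Set of 3: {1, 2, 3, 7}; 11 is not a member.

Answer: no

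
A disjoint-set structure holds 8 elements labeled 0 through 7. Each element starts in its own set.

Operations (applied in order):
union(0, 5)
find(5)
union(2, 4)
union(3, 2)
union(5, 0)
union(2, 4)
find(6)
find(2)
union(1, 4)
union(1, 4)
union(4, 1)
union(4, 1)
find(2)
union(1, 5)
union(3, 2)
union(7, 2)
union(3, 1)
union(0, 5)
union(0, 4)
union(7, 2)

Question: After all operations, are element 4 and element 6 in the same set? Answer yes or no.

Step 1: union(0, 5) -> merged; set of 0 now {0, 5}
Step 2: find(5) -> no change; set of 5 is {0, 5}
Step 3: union(2, 4) -> merged; set of 2 now {2, 4}
Step 4: union(3, 2) -> merged; set of 3 now {2, 3, 4}
Step 5: union(5, 0) -> already same set; set of 5 now {0, 5}
Step 6: union(2, 4) -> already same set; set of 2 now {2, 3, 4}
Step 7: find(6) -> no change; set of 6 is {6}
Step 8: find(2) -> no change; set of 2 is {2, 3, 4}
Step 9: union(1, 4) -> merged; set of 1 now {1, 2, 3, 4}
Step 10: union(1, 4) -> already same set; set of 1 now {1, 2, 3, 4}
Step 11: union(4, 1) -> already same set; set of 4 now {1, 2, 3, 4}
Step 12: union(4, 1) -> already same set; set of 4 now {1, 2, 3, 4}
Step 13: find(2) -> no change; set of 2 is {1, 2, 3, 4}
Step 14: union(1, 5) -> merged; set of 1 now {0, 1, 2, 3, 4, 5}
Step 15: union(3, 2) -> already same set; set of 3 now {0, 1, 2, 3, 4, 5}
Step 16: union(7, 2) -> merged; set of 7 now {0, 1, 2, 3, 4, 5, 7}
Step 17: union(3, 1) -> already same set; set of 3 now {0, 1, 2, 3, 4, 5, 7}
Step 18: union(0, 5) -> already same set; set of 0 now {0, 1, 2, 3, 4, 5, 7}
Step 19: union(0, 4) -> already same set; set of 0 now {0, 1, 2, 3, 4, 5, 7}
Step 20: union(7, 2) -> already same set; set of 7 now {0, 1, 2, 3, 4, 5, 7}
Set of 4: {0, 1, 2, 3, 4, 5, 7}; 6 is not a member.

Answer: no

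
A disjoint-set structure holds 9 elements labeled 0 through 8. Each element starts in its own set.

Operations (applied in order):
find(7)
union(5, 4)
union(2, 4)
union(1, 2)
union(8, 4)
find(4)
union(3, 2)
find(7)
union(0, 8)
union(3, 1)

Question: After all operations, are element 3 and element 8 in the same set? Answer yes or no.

Step 1: find(7) -> no change; set of 7 is {7}
Step 2: union(5, 4) -> merged; set of 5 now {4, 5}
Step 3: union(2, 4) -> merged; set of 2 now {2, 4, 5}
Step 4: union(1, 2) -> merged; set of 1 now {1, 2, 4, 5}
Step 5: union(8, 4) -> merged; set of 8 now {1, 2, 4, 5, 8}
Step 6: find(4) -> no change; set of 4 is {1, 2, 4, 5, 8}
Step 7: union(3, 2) -> merged; set of 3 now {1, 2, 3, 4, 5, 8}
Step 8: find(7) -> no change; set of 7 is {7}
Step 9: union(0, 8) -> merged; set of 0 now {0, 1, 2, 3, 4, 5, 8}
Step 10: union(3, 1) -> already same set; set of 3 now {0, 1, 2, 3, 4, 5, 8}
Set of 3: {0, 1, 2, 3, 4, 5, 8}; 8 is a member.

Answer: yes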